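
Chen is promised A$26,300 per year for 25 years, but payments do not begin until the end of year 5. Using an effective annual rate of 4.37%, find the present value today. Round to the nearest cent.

A$333,098.77

Value one period before first payment (t=4): 26300 × [1 − (1+0.0437)^(−25)] / 0.0437 = 26300 × 15.028652 = 395,253.5406
PV₀ = 395,253.5406 / (1+0.0437)^4 = 395,253.5406 / 1.186596 = 333,098.7746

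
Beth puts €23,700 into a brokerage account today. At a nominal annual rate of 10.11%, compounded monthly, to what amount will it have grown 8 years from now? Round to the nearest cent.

Periodic rate i = 0.1011/12 = 0.008425; n = 8 × 12 = 96 periods.
FV = PV·(1+i)^n = 23,700 × 2.237618 = 53,031.5487

€53,031.55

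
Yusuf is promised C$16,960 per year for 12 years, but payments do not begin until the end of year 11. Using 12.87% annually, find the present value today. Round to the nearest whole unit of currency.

PV at t=10 (ordinary 12-year annuity): 16960 × a(12|0.1287) = 16960 × 5.952488 = 100,954.1958
Discount back 10 years: 100,954.1958 × (1+0.1287)^(−10) = 100,954.1958 × 0.297999 = 30,084.2454

C$30,084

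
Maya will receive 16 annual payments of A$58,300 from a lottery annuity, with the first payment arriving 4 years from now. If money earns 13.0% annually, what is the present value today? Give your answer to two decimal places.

A$266,828.41

PV at t=3 (ordinary 16-year annuity): 58300 × a(16|0.13) = 58300 × 6.603875 = 385,005.9163
PV₀ = 385,005.9163 / (1+0.13)^3 = 385,005.9163 / 1.442897 = 266,828.4128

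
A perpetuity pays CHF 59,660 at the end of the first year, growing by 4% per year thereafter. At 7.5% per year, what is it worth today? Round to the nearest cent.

PV = PMT / (i − g) = 59660 / (0.075 − 0.04) = 59660 / 0.035000 = 1,704,571.4286

CHF 1,704,571.43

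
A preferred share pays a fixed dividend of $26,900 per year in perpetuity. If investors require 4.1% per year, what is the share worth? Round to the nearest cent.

$656,097.56

PV = PMT / i = 26900 / 0.041 = 656,097.5610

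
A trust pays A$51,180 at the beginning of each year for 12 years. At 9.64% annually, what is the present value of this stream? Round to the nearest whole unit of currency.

Annuity factor a(12|0.0964) × (1+i) = 7.604118; PV = 51180 × 7.604118 = 389,178.7715
(Beginning-of-period payments → annuity-due factor ×(1+i).)

A$389,179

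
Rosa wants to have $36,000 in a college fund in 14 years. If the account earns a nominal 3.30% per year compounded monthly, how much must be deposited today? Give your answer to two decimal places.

$22,695.19

With 12 periods per year: i = 0.00275, n = 168.
PV = 36,000 / (1 + 0.00275)^168 = 36,000 / 1.586239 = 22,695.1904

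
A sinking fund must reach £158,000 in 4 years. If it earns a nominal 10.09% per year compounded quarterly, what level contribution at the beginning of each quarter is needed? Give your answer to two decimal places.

£7,938.05

With 4 periods per year: i = 0.025225, n = 16.
PMT = 158000 / ( [(1+0.025225)^16 − 1] / 0.025225 × (1+i) ) = 158000 / 19.904122 = 7,938.0542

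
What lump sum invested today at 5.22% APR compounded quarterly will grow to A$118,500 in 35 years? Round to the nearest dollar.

A$19,293

With 4 periods per year: i = 0.01305, n = 140.
Discount factor = (1+0.01305)^(−140) = 0.162808; PV = 118,500 × 0.162808 = 19,292.7895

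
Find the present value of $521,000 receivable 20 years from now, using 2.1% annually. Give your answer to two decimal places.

$343,813.47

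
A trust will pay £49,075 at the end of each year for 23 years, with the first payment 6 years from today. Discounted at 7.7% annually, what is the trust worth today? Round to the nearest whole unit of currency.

Value one period before first payment (t=5): 49075 × [1 − (1+0.077)^(−23)] / 0.077 = 49075 × 10.628990 = 521,617.6671
Discount back 5 years: 521,617.6671 × (1+0.077)^(−5) = 521,617.6671 × 0.690115 = 359,976.1899

£359,976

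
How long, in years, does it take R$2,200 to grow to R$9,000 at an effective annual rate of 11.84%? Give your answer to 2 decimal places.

12.59 years

n = ln(9000/2200) / ln(1+0.1184) = ln(4.09091) / 0.111899 = 12.5896 years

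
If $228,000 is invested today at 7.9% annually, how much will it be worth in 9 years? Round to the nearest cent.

$451,988.98

FV = 228,000 × (1 + 0.079)^9 = 451,988.9829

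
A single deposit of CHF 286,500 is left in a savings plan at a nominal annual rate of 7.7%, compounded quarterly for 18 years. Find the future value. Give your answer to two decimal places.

CHF 1,130,671.58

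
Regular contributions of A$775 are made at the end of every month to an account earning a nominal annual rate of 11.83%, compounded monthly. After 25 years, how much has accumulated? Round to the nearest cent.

A$1,412,924.19

i = 0.1183/12 = 0.00985833 per month; n = 25·12 = 300.
Accumulation factor s(300|0.00985833) = 1823.127989; FV = 775 × 1823.127989 = 1,412,924.1919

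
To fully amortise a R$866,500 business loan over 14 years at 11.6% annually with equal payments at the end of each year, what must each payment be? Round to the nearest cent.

R$128,064.54

Annuity-PV factor = 6.766119; PMT = 866500 / 6.766119 = 128,064.5444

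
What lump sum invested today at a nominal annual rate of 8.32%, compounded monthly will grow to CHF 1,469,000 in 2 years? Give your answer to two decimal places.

CHF 1,244,527.70

With 12 periods per year: i = 0.00693333, n = 24.
Discount factor = (1+0.00693333)^(−24) = 0.847194; PV = 1,469,000 × 0.847194 = 1,244,527.6968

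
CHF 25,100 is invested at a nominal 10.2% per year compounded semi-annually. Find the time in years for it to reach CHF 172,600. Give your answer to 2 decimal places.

19.38 years

Periodic rate i = 0.102/2 = 0.051.
(1+i)^n = 172600/25100 = 6.87649, so n = ln 6.87649 / ln 1.051 = 38.7621 half-years
= 38.7621/2 years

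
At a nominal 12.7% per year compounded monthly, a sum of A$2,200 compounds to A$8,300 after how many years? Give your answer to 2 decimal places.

10.51 years

Periodic rate i = 0.127/12 = 0.0105833.
(1+i)^n = 8300/2200 = 3.77273, so n = ln 3.77273 / ln 1.01058 = 126.1240 months
= 126.1240/12 years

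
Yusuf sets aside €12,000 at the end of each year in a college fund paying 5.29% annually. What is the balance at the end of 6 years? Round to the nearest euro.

Accumulation factor s(6|0.0529) = 6.851736; FV = 12000 × 6.851736 = 82,220.8337

€82,221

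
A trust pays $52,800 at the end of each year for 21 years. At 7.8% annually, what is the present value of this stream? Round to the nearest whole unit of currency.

Annuity factor a(21|0.078) = 10.172553; PV = 52800 × 10.172553 = 537,110.7892

$537,111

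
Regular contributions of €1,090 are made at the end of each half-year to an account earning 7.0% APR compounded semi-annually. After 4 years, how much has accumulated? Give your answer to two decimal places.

€9,866.34

i = 0.07/2 = 0.035 per half-year; n = 4·2 = 8.
Accumulation factor s(8|0.035) = 9.051687; FV = 1090 × 9.051687 = 9,866.3386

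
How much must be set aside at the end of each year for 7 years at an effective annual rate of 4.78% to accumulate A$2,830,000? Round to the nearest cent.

FV-annuity factor = 8.087703; PMT = 2.83e+06 / 8.087703 = 349,913.9231

A$349,913.92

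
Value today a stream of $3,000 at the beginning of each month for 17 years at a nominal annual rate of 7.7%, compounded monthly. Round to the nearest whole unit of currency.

$342,914

With 12 periods per year: i = 0.00641667, n = 204.
PV = PMT · [1 − (1+i)^(−n)] / i × (1+i) = 3000 · 114.304594 = 342,913.7828
(annuity-due: payments at period start, so ×(1+i).)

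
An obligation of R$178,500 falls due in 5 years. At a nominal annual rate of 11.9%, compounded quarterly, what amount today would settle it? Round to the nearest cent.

R$99,312.11

i = 0.119/4 = 0.02975 per quarter; n = 5·4 = 20.
PV = 178,500 / (1 + 0.02975)^20 = 178,500 / 1.797364 = 99,312.1097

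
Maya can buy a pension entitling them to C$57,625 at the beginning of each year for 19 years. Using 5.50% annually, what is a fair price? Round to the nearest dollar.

PV = 57625 × [1 − (1+0.055)^(−19)] / 0.055 × (1+i) = 57625 × 12.246074 = 705,680.0411
Payments are at the start of each period, so multiply by (1+i).

C$705,680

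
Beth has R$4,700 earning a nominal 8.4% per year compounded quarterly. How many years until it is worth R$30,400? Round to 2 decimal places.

22.46 years

Periodic rate i = 0.084/4 = 0.021.
(1+i)^n = 30400/4700 = 6.46809, so n = ln 6.46809 / ln 1.021 = 89.8293 quarters
= 89.8293/4 years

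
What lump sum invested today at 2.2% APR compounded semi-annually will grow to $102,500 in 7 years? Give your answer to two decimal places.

$87,944.30

With 2 periods per year: i = 0.011, n = 14.
Discount factor = (1+0.011)^(−14) = 0.857993; PV = 102,500 × 0.857993 = 87,944.2981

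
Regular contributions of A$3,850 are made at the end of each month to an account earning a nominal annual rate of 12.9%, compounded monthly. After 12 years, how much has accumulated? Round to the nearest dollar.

With 12 periods per year: i = 0.01075, n = 144.
Accumulation factor s(144|0.01075) = 340.778731; FV = 3850 × 340.778731 = 1,311,998.1137

A$1,311,998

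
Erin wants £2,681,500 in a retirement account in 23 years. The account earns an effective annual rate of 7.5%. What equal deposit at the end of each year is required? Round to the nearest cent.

£47,020.85

PMT = 2.6815e+06 / ( [(1+0.075)^23 − 1] / 0.075 ) = 2.6815e+06 / 57.027895 = 47,020.8481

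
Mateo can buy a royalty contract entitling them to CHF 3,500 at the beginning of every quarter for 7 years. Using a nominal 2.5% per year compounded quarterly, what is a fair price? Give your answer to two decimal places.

With 4 periods per year: i = 0.00625, n = 28.
PV = PMT · [1 − (1+i)^(−n)] / i × (1+i) = 3500 · 25.773795 = 90,208.2810
(annuity-due: payments at period start, so ×(1+i).)

CHF 90,208.28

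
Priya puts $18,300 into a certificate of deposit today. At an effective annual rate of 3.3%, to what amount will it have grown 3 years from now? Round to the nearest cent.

18,300 × (1+0.033)^3 = 18,300 × 1.102303 = 20,172.1437

$20,172.14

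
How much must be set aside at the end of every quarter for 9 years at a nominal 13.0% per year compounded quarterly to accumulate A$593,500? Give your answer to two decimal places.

A$8,919.30

i = 0.13/4 = 0.0325 per quarter; n = 9·4 = 36.
FV-annuity factor = 66.541069; PMT = 593500 / 66.541069 = 8,919.3036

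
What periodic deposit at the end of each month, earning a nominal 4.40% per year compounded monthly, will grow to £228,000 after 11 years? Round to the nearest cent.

£1,345.96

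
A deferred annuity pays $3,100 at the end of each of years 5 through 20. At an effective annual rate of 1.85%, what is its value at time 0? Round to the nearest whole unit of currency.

Value one period before first payment (t=4): 3100 × [1 − (1+0.0185)^(−16)] / 0.0185 = 3100 × 13.740440 = 42,595.3627
Discount back 4 years: 42,595.3627 × (1+0.0185)^(−4) = 42,595.3627 × 0.929300 = 39,583.8641

$39,584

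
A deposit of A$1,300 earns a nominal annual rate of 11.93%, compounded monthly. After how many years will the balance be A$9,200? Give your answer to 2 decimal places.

16.48 years

Periodic rate i = 0.1193/12 = 0.00994167.
(1+i)^n = 9200/1300 = 7.07692, so n = ln 7.07692 / ln 1.00994 = 197.8089 months
= 197.8089/12 years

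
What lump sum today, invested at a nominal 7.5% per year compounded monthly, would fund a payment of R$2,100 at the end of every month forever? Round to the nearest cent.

Periodic rate i = 0.075/12 = 0.00625.
PV = C/r = 2100/0.00625 = 336,000.0000

R$336,000.00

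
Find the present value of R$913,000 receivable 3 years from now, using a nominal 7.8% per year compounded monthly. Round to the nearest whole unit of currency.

i = 0.078/12 = 0.0065 per month; n = 3·12 = 36.
Discount factor = (1+0.0065)^(−36) = 0.791961; PV = 913,000 × 0.791961 = 723,060.6470

R$723,061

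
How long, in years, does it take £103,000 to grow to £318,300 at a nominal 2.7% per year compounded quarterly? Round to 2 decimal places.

Periodic rate i = 0.027/4 = 0.00675.
n = ln(318300/103000) / ln(1+0.00675) = ln(3.09029) / 0.006727 = 167.7139 quarters
= 167.7139/4 years

41.93 years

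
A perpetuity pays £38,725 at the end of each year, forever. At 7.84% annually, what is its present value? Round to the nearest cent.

PV = PMT / i = 38725 / 0.0784 = 493,941.3265

£493,941.33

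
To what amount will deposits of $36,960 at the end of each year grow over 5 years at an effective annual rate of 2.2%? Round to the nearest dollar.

$193,112

FV = PMT · [(1+i)^n − 1] / i = 36960 · 5.224893 = 193,112.0628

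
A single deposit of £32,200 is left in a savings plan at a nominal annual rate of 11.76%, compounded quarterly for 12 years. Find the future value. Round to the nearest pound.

£129,389

With 4 periods per year: i = 0.0294, n = 48.
FV = PV·(1+i)^n = 32,200 × 4.018277 = 129,388.5183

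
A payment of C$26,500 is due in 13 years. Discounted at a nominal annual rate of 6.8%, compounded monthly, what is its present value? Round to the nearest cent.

C$10,975.22

i = 0.068/12 = 0.00566667 per month; n = 13·12 = 156.
PV = FV·(1+i)^(−n) = 26,500 × 0.414159 = 10,975.2197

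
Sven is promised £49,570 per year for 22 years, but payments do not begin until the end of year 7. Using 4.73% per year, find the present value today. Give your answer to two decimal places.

PV at t=6 (ordinary 22-year annuity): 49570 × a(22|0.0473) = 49570 × 13.493179 = 668,856.8733
PV₀ = 668,856.8733 / (1+0.0473)^6 = 668,856.8733 / 1.319552 = 506,881.6544

£506,881.65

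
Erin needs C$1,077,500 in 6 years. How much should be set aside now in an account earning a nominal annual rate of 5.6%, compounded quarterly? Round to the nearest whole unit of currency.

C$771,803

With 4 periods per year: i = 0.014, n = 24.
Discount factor = (1+0.014)^(−24) = 0.716290; PV = 1,077,500 × 0.716290 = 771,802.8162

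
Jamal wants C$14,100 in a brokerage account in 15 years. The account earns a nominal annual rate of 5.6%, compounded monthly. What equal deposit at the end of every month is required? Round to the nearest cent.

C$50.16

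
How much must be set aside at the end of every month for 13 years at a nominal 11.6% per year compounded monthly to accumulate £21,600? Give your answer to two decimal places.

With 12 periods per year: i = 0.00966667, n = 156.
FV-annuity factor = 360.526275; PMT = 21600 / 360.526275 = 59.9124

£59.91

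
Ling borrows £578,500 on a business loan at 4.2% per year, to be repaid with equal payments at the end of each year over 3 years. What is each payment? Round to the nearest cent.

£209,253.41

Annuity-PV factor = 2.764591; PMT = 578500 / 2.764591 = 209,253.4098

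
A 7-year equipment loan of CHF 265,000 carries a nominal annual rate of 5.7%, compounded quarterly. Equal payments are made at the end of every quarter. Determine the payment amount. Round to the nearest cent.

CHF 11,544.03

i = 0.057/4 = 0.01425 per quarter; n = 7·4 = 28.
PMT = 265000 / ( [1 − (1+0.01425)^(−28)] / 0.01425 ) = 265000 / 22.955581 = 11,544.0339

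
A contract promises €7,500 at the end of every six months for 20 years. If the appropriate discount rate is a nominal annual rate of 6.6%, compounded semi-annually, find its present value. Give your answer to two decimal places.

i = 0.066/2 = 0.033 per half-year; n = 20·2 = 40.
Annuity factor a(40|0.033) = 22.033646; PV = 7500 × 22.033646 = 165,252.3416

€165,252.34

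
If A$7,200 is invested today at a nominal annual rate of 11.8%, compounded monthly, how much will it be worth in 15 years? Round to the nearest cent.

A$41,906.26

Periodic rate i = 0.118/12 = 0.00983333; n = 15 × 12 = 180 periods.
FV = 7,200 × (1 + 0.00983333)^180 = 41,906.2575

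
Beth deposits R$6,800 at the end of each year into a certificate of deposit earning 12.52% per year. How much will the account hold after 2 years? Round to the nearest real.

FV = 6800 × [(1+0.1252)^2 − 1] / 0.1252 = 6800 × 2.125200 = 14,451.3600

R$14,451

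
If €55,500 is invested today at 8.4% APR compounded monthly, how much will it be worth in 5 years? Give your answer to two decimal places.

Periodic rate i = 0.084/12 = 0.007; n = 5 × 12 = 60 periods.
55,500 × (1+0.007)^60 = 55,500 × 1.519736 = 84,345.3639

€84,345.36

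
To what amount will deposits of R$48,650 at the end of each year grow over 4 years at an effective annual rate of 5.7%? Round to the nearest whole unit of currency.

FV = PMT · [(1+i)^n − 1] / i = 48650 · 4.355181 = 211,879.5650

R$211,880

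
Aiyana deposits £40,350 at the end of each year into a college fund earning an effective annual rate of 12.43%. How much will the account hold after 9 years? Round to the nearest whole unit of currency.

£607,160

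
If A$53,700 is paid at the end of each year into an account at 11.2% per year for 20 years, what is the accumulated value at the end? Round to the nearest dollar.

A$3,527,837

FV = PMT · [(1+i)^n − 1] / i = 53700 · 65.695291 = 3,527,837.1127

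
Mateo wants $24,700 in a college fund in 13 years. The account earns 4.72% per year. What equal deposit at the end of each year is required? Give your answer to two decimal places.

PMT = 24700 / ( [(1+0.0472)^13 − 1] / 0.0472 ) = 24700 / 17.400757 = 1,419.4785

$1,419.48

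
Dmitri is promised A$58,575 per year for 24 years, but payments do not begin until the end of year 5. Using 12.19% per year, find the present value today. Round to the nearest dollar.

Value one period before first payment (t=4): 58575 × [1 − (1+0.1219)^(−24)] / 0.1219 = 58575 × 7.684530 = 450,121.3348
Discount back 4 years: 450,121.3348 × (1+0.1219)^(−4) = 450,121.3348 × 0.631224 = 284,127.3272

A$284,127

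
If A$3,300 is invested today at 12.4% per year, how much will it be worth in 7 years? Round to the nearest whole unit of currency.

FV = PV·(1+i)^n = 3,300 × 2.266544 = 7,479.5956

A$7,480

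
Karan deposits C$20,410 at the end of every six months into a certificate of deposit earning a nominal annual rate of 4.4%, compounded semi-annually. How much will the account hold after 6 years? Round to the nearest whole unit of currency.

C$276,840

With 2 periods per year: i = 0.022, n = 12.
Accumulation factor s(12|0.022) = 13.563941; FV = 20410 × 13.563941 = 276,840.0387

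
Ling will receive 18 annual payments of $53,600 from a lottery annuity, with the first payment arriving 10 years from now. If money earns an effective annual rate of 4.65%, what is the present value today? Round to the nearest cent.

Value one period before first payment (t=9): 53600 × [1 − (1+0.0465)^(−18)] / 0.0465 = 53600 × 12.015930 = 644,053.8662
Discount back 9 years: 644,053.8662 × (1+0.0465)^(−9) = 644,053.8662 × 0.664273 = 427,827.8948

$427,827.89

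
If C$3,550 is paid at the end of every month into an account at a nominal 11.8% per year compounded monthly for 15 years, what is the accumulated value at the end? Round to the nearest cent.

C$1,740,214.89

i = 0.118/12 = 0.00983333 per month; n = 15·12 = 180.
FV = PMT · [(1+i)^n − 1] / i = 3550 · 490.201376 = 1,740,214.8863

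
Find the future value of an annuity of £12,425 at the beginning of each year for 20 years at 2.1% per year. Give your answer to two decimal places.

£311,322.62

FV = 12425 × [(1+0.021)^20 − 1] / 0.021 × (1+i) = 12425 × 25.056147 = 311,322.6209
(Beginning-of-period payments → annuity-due factor ×(1+i).)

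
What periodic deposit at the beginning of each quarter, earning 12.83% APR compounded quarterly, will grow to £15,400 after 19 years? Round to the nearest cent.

Periodic rate i = 0.1283/4 = 0.032075; n = 19 × 4 = 76 periods.
PMT = 15400 / ( [(1+0.032075)^76 − 1] / 0.032075 × (1+i) ) = 15400 / 322.309995 = 47.7801

£47.78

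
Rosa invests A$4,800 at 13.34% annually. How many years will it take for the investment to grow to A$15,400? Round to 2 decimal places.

(1+i)^n = 15400/4800 = 3.20833, so n = ln 3.20833 / ln 1.1334 = 9.3095 years

9.31 years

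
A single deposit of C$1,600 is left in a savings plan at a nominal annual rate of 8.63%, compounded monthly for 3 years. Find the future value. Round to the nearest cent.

i = 0.0863/12 = 0.00719167 per month; n = 3·12 = 36.
FV = PV·(1+i)^n = 1,600 × 1.294304 = 2,070.8872

C$2,070.89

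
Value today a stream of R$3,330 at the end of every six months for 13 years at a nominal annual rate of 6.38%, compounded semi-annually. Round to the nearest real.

R$58,249

With 2 periods per year: i = 0.0319, n = 26.
Annuity factor a(26|0.0319) = 17.492169; PV = 3330 × 17.492169 = 58,248.9233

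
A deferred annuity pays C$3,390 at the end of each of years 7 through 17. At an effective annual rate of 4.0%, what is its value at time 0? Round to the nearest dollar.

C$23,471

Value one period before first payment (t=6): 3390 × [1 − (1+0.04)^(−11)] / 0.04 = 3390 × 8.760477 = 29,698.0161
PV₀ = 29,698.0161 / (1+0.04)^6 = 29,698.0161 / 1.265319 = 23,470.7735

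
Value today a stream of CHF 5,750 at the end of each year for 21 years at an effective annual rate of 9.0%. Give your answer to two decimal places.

CHF 53,430.40

Annuity factor a(21|0.09) = 9.292244; PV = 5750 × 9.292244 = 53,430.4015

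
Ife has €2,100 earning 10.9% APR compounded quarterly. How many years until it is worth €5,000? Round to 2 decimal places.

8.07 years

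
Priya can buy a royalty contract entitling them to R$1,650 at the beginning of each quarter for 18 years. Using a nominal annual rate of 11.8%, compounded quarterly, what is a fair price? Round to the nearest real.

i = 0.118/4 = 0.0295 per quarter; n = 18·4 = 72.
Annuity factor a(72|0.0295) × (1+i) = 30.595942; PV = 1650 × 30.595942 = 50,483.3042
(Beginning-of-period payments → annuity-due factor ×(1+i).)

R$50,483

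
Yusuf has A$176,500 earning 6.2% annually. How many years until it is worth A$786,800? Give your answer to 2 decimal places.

24.85 years

(1+i)^n = 786800/176500 = 4.45779, so n = ln 4.45779 / ln 1.062 = 24.8471 years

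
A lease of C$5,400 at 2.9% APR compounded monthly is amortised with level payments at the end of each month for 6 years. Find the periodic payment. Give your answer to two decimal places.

i = 0.029/12 = 0.00241667 per month; n = 6·12 = 72.
PMT = 5400 / ( [1 − (1+0.00241667)^(−72)] / 0.00241667 ) = 5400 / 66.011046 = 81.8045

C$81.80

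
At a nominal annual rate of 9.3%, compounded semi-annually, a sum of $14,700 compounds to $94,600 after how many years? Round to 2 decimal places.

Periodic rate i = 0.093/2 = 0.0465.
(1+i)^n = 94600/14700 = 6.43537, so n = ln 6.43537 / ln 1.0465 = 40.9628 half-years
= 40.9628/2 years

20.48 years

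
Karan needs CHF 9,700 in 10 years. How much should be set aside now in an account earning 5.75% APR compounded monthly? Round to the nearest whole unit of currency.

CHF 5,466

Periodic rate i = 0.0575/12 = 0.00479167; n = 10 × 12 = 120 periods.
PV = 9,700 / (1 + 0.00479167)^120 = 9,700 / 1.774692 = 5,465.7377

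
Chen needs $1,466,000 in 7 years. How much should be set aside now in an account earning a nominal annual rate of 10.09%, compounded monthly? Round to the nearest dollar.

i = 0.1009/12 = 0.00840833 per month; n = 7·12 = 84.
PV = 1,466,000 / (1 + 0.00840833)^84 = 1,466,000 / 2.020504 = 725,561.4322

$725,561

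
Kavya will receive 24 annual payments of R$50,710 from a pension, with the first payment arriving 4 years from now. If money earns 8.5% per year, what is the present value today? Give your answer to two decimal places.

R$401,145.48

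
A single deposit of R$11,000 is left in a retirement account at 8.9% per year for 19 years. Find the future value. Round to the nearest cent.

FV = 11,000 × (1 + 0.089)^19 = 55,580.4937

R$55,580.49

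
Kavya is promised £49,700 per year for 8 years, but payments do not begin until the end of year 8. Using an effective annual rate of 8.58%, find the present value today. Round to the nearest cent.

PV at t=7 (ordinary 8-year annuity): 49700 × a(8|0.0858) = 49700 × 5.622280 = 279,427.3119
Discount back 7 years: 279,427.3119 × (1+0.0858)^(−7) = 279,427.3119 × 0.562019 = 157,043.5094

£157,043.51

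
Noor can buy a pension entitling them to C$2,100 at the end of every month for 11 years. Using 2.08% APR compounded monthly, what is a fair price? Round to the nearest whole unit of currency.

Periodic rate i = 0.0208/12 = 0.00173333; n = 11 × 12 = 132 periods.
PV = 2100 × [1 − (1+0.00173333)^(−132)] / 0.00173333 = 2100 × 117.897007 = 247,583.7138

C$247,584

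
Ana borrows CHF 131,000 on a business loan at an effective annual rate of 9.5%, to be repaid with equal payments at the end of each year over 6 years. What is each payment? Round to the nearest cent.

CHF 29,639.18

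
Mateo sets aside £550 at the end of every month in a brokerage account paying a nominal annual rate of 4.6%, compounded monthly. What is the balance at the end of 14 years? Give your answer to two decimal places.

Periodic rate i = 0.046/12 = 0.00383333; n = 14 × 12 = 168 periods.
FV = 550 × [(1+0.00383333)^168 − 1] / 0.00383333 = 550 × 235.236301 = 129,379.9657

£129,379.97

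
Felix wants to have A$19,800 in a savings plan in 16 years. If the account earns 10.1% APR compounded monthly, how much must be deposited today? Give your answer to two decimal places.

i = 0.101/12 = 0.00841667 per month; n = 16·12 = 192.
PV = FV·(1+i)^(−n) = 19,800 × 0.200040 = 3,960.7947

A$3,960.79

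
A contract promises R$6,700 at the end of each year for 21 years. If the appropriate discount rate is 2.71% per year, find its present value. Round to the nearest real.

PV = PMT · [1 − (1+i)^(−n)] / i = 6700 · 15.854668 = 106,226.2758

R$106,226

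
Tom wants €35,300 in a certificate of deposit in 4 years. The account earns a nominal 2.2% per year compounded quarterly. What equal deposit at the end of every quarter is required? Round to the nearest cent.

i = 0.022/4 = 0.0055 per quarter; n = 4·4 = 16.
FV-annuity factor = 16.677247; PMT = 35300 / 16.677247 = 2,116.6563

€2,116.66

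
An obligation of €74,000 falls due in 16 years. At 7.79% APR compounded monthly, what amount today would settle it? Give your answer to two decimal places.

€21,363.70

Periodic rate i = 0.0779/12 = 0.00649167; n = 16 × 12 = 192 periods.
PV = 74,000 / (1 + 0.00649167)^192 = 74,000 / 3.463819 = 21,363.7012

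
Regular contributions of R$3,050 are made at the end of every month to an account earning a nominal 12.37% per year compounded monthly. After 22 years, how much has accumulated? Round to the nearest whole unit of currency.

i = 0.1237/12 = 0.0103083 per month; n = 22·12 = 264.
Accumulation factor s(264|0.0103083) = 1357.279168; FV = 3050 × 1357.279168 = 4,139,701.4636

R$4,139,701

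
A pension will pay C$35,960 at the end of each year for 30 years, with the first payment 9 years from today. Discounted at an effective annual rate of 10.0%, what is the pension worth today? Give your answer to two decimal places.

C$158,142.20

Value one period before first payment (t=8): 35960 × [1 − (1+0.1)^(−30)] / 0.1 = 35960 × 9.426914 = 338,991.8442
PV₀ = 338,991.8442 / (1+0.1)^8 = 338,991.8442 / 2.143589 = 158,142.1972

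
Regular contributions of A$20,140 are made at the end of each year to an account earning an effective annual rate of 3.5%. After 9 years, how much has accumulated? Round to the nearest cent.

Accumulation factor s(9|0.035) = 10.368496; FV = 20140 × 10.368496 = 208,821.5056

A$208,821.51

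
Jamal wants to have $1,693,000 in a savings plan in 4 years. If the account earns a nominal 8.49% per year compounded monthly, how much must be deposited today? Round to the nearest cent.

i = 0.0849/12 = 0.007075 per month; n = 4·12 = 48.
Discount factor = (1+0.007075)^(−48) = 0.712907; PV = 1,693,000 × 0.712907 = 1,206,951.5516

$1,206,951.55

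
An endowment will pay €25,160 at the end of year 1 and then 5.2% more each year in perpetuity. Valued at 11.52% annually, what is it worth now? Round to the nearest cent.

PV = PMT / (i − g) = 25160 / (0.1152 − 0.052) = 25160 / 0.063200 = 398,101.2658

€398,101.27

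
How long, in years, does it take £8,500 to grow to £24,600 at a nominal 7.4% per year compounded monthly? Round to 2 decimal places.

14.40 years

Periodic rate i = 0.074/12 = 0.00616667.
n = ln(24600/8500) / ln(1+0.00616667) = ln(2.89412) / 0.006148 = 172.8573 months
= 172.8573/12 years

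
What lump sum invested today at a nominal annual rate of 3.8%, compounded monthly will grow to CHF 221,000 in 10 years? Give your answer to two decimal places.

CHF 151,224.14

i = 0.038/12 = 0.00316667 per month; n = 10·12 = 120.
Discount factor = (1+0.00316667)^(−120) = 0.684272; PV = 221,000 × 0.684272 = 151,224.1391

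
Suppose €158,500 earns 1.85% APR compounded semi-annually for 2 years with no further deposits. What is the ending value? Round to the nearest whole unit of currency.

i = 0.0185/2 = 0.00925 per half-year; n = 2·2 = 4.
FV = 158,500 × (1 + 0.00925)^4 = 164,446.3729

€164,446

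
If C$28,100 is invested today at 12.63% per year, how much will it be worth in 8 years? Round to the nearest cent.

C$72,767.76

FV = PV·(1+i)^n = 28,100 × 2.589600 = 72,767.7577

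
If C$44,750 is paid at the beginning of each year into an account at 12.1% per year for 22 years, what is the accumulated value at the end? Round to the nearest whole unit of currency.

C$4,701,489

FV = PMT · [(1+i)^n − 1] / i × (1+i) = 44750 · 105.061198 = 4,701,488.5994
(Beginning-of-period payments → annuity-due factor ×(1+i).)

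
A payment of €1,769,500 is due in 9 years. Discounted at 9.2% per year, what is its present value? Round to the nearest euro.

Discount factor = (1+0.092)^(−9) = 0.452894; PV = 1,769,500 × 0.452894 = 801,395.3564

€801,395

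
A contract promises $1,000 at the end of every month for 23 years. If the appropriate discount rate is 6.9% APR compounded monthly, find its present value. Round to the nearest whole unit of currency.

With 12 periods per year: i = 0.00575, n = 276.
Annuity factor a(276|0.00575) = 138.179114; PV = 1000 × 138.179114 = 138,179.1143

$138,179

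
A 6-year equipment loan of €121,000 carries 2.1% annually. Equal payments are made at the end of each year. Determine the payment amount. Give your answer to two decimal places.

€21,674.58

PMT = 121000 / ( [1 − (1+0.021)^(−6)] / 0.021 ) = 121000 / 5.582576 = 21,674.5806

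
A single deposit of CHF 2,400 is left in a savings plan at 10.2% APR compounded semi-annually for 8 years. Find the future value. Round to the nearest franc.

CHF 5,319

i = 0.102/2 = 0.051 per half-year; n = 8·2 = 16.
2,400 × (1+0.051)^16 = 2,400 × 2.216376 = 5,319.3026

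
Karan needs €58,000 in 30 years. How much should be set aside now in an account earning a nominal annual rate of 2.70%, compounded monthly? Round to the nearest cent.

i = 0.027/12 = 0.00225 per month; n = 30·12 = 360.
PV = 58,000 / (1 + 0.00225)^360 = 58,000 / 2.245864 = 25,825.2552

€25,825.26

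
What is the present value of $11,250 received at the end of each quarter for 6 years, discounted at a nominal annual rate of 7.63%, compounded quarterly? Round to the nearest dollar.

$215,028

i = 0.0763/4 = 0.019075 per quarter; n = 6·4 = 24.
Annuity factor a(24|0.019075) = 19.113621; PV = 11250 × 19.113621 = 215,028.2375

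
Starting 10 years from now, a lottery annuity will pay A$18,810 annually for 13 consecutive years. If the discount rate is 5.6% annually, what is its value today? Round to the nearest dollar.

A$104,399

PV at t=9 (ordinary 13-year annuity): 18810 × a(13|0.056) = 18810 × 9.063253 = 170,479.7834
Discount back 9 years: 170,479.7834 × (1+0.056)^(−9) = 170,479.7834 × 0.612385 = 104,399.3083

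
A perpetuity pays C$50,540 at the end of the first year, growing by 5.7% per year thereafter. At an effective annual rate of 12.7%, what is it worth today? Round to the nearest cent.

PV = PMT / (i − g) = 50540 / (0.127 − 0.057) = 50540 / 0.070000 = 722,000.0000

C$722,000.00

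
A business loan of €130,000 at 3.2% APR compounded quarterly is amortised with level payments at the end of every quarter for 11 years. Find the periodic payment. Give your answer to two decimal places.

€3,516.67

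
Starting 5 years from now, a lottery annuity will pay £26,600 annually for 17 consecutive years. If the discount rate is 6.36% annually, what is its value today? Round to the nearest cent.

£212,249.65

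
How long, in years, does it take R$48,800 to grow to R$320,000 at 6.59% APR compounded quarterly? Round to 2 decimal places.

28.77 years

Periodic rate i = 0.0659/4 = 0.016475.
n = ln(320000/48800) / ln(1+0.016475) = ln(6.55738) / 0.016341 = 115.0859 quarters
= 115.0859/4 years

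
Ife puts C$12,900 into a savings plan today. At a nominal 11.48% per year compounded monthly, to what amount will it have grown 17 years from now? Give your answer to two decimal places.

With 12 periods per year: i = 0.00956667, n = 204.
FV = PV·(1+i)^n = 12,900 × 6.974942 = 89,976.7471

C$89,976.75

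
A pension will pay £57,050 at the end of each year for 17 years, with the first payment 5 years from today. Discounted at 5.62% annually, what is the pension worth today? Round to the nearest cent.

£493,712.35

Value one period before first payment (t=4): 57050 × [1 − (1+0.0562)^(−17)] / 0.0562 = 57050 × 10.769685 = 614,410.5149
PV₀ = 614,410.5149 / (1+0.0562)^4 = 614,410.5149 / 1.244471 = 493,712.3453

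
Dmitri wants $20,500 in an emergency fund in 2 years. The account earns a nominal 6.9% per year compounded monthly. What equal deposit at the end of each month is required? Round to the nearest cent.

$799.03

Periodic rate i = 0.069/12 = 0.00575; n = 2 × 12 = 24 periods.
FV-annuity factor = 25.655986; PMT = 20500 / 25.655986 = 799.0338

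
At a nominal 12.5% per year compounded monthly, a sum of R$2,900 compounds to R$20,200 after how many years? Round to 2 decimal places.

15.61 years

Periodic rate i = 0.125/12 = 0.0104167.
(1+i)^n = 20200/2900 = 6.96552, so n = ln 6.96552 / ln 1.01042 = 187.3021 months
= 187.3021/12 years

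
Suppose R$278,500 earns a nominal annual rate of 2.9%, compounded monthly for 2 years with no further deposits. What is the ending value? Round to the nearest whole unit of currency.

R$295,110

With 12 periods per year: i = 0.00241667, n = 24.
278,500 × (1+0.00241667)^24 = 278,500 × 1.059641 = 295,109.9766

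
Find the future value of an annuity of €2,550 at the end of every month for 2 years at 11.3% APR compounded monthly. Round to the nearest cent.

€68,308.62

With 12 periods per year: i = 0.00941667, n = 24.
Accumulation factor s(24|0.00941667) = 26.787693; FV = 2550 × 26.787693 = 68,308.6162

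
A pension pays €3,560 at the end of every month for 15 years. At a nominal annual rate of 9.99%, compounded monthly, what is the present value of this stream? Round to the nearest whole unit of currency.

With 12 periods per year: i = 0.008325, n = 180.
PV = PMT · [1 − (1+i)^(−n)] / i = 3560 · 93.110439 = 331,473.1644

€331,473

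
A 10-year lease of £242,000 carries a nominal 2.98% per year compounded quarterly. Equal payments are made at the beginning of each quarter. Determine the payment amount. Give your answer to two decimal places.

With 4 periods per year: i = 0.00745, n = 40.
PMT = 242000 / ( [1 − (1+0.00745)^(−40)] / 0.00745 × (1+i) ) = 242000 / 34.737185 = 6,966.5979

£6,966.60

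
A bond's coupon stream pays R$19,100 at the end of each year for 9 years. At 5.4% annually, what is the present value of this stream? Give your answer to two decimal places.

Annuity factor a(9|0.054) = 6.982904; PV = 19100 × 6.982904 = 133,373.4627

R$133,373.46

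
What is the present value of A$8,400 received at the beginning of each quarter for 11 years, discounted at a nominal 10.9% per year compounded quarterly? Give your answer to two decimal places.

With 4 periods per year: i = 0.02725, n = 44.
Annuity factor a(44|0.02725) × (1+i) = 26.147858; PV = 8400 × 26.147858 = 219,642.0049
Payments are at the start of each period, so multiply by (1+i).

A$219,642.00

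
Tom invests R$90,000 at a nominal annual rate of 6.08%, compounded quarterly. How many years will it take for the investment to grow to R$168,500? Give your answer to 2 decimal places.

10.39 years

Periodic rate i = 0.0608/4 = 0.0152.
n = ln(168500/90000) / ln(1+0.0152) = ln(1.87222) / 0.015086 = 41.5711 quarters
= 41.5711/4 years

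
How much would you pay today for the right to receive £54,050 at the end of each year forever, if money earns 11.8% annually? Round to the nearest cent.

PV = C/r = 54050/0.118 = 458,050.8475

£458,050.85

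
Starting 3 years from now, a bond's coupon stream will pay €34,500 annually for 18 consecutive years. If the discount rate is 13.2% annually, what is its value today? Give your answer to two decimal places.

Value one period before first payment (t=2): 34500 × [1 − (1+0.132)^(−18)] / 0.132 = 34500 × 6.762571 = 233,308.6876
Discount back 2 years: 233,308.6876 × (1+0.132)^(−2) = 233,308.6876 × 0.780382 = 182,069.8594

€182,069.86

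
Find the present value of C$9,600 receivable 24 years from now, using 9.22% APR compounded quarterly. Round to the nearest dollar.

Periodic rate i = 0.0922/4 = 0.02305; n = 24 × 4 = 96 periods.
PV = FV·(1+i)^(−n) = 9,600 × 0.112176 = 1,076.8934

C$1,077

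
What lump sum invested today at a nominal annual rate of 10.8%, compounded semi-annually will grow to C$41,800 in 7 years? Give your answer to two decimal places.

C$20,017.40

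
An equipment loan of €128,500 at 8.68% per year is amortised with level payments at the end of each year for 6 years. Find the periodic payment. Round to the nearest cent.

€28,372.45

PMT = 128500 / ( [1 − (1+0.0868)^(−6)] / 0.0868 ) = 128500 / 4.529042 = 28,372.4462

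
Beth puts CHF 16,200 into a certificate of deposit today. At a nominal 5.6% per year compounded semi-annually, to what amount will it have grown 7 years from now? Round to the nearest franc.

CHF 23,846

i = 0.056/2 = 0.028 per half-year; n = 7·2 = 14.
FV = 16,200 × (1 + 0.028)^14 = 23,846.1691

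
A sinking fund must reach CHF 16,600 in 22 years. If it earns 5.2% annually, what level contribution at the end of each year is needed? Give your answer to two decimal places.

CHF 421.01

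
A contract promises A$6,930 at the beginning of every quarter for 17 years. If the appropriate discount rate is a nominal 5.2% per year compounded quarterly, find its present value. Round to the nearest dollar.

A$315,641

i = 0.052/4 = 0.013 per quarter; n = 17·4 = 68.
PV = PMT · [1 − (1+i)^(−n)] / i × (1+i) = 6930 · 45.547031 = 315,640.9242
(Beginning-of-period payments → annuity-due factor ×(1+i).)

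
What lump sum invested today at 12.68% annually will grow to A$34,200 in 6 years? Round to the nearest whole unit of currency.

Discount factor = (1+0.1268)^(−6) = 0.488561; PV = 34,200 × 0.488561 = 16,708.7929

A$16,709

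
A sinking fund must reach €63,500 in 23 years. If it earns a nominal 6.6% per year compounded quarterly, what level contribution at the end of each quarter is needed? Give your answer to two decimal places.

Periodic rate i = 0.066/4 = 0.0165; n = 23 × 4 = 92 periods.
PMT = 63500 / ( [(1+0.0165)^92 − 1] / 0.0165 ) = 63500 / 212.540219 = 298.7670

€298.77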